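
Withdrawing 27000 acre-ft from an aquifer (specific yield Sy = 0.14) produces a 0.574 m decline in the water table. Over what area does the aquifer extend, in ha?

A ≈ 41400 ha

ΔV = 27000 acre-ft = 3.33 × 10^7 m³
A = ΔV / (Sy × Δh) = 3.33 × 10^7 / (0.14 × 0.574) = 4.144 × 10^8 m²
A = 4.144 × 10^8 m² = 41440 ha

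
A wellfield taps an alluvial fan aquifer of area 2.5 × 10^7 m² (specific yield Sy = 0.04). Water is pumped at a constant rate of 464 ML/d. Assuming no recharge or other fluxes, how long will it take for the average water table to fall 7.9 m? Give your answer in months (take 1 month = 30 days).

t ≈ 0.568 months

ΔV = Sy × A × Δh = 0.04 × 2.5 × 10^7 × 7.9 = 7.9 × 10^6 m³
Q = 464 ML/d = 4.64 × 10^5 m³/d
t = ΔV / Q = 7.9 × 10^6 m³ / 4.64 × 10^5 m³/d = 17.03 d
t = 17.03 d ≈ 0.5675 months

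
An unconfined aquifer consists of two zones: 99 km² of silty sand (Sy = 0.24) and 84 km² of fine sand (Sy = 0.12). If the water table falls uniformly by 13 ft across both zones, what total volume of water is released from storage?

A₁ = 99 km² = 9.9 × 10^7 m²; A₂ = 84 km² = 8.4 × 10^7 m²
Δh = 13 ft = 3.962 m
ΔV₁ = 0.24 × 9.9 × 10^7 × 3.962 = 9.415 × 10^7 m³
ΔV₂ = 0.12 × 8.4 × 10^7 × 3.962 = 3.994 × 10^7 m³
ΔV = ΔV₁ + ΔV₂ = 1.341 × 10^8 m³

ΔV ≈ 1.34 × 10^8 m³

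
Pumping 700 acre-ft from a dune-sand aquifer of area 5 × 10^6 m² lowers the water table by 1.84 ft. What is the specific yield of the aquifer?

Sy ≈ 0.31

Δh = 1.84 ft = 0.5608 m
ΔV = 700 acre-ft = 8.634 × 10^5 m³
Sy = ΔV / (A × Δh) = 8.634 × 10^5 m³ / (5 × 10^6 m² × 0.5608 m) = 0.3079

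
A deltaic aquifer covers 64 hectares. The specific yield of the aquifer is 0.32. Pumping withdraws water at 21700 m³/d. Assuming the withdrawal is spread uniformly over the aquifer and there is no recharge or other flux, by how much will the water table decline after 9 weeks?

Δh ≈ 6.68 m

A = 64 hectares = 6.4 × 10^5 m²
t = 9 weeks = 63 d
ΔV = Q × t = 21700 m³/d × 63 d = 1.367 × 10^6 m³
Δh = ΔV / (Sy × A) = 1.367 × 10^6 / (0.32 × 6.4 × 10^5) = 6.675 m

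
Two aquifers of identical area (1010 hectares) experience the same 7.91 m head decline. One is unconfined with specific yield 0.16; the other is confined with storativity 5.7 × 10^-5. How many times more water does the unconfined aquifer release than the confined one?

A = 1010 hectares = 1.01 × 10^7 m²
Unconfined: ΔV_u = Sy × A × Δh = 0.16 × 1.01 × 10^7 × 7.91 = 1.278 × 10^7 m³
Confined: ΔV_c = S × A × Δh = 5.7 × 10^-5 × 1.01 × 10^7 × 7.91 = 4554 m³
Ratio = ΔV_u / ΔV_c = Sy / S = 0.16 / 5.7 × 10^-5 = 2807

ΔV_u / ΔV_c ≈ 2810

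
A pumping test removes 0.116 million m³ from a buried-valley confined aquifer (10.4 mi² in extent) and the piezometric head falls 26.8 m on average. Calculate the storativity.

A = 10.4 mi² = 2.694 × 10^7 m²
ΔV = 0.116 million m³ = 1.16 × 10^5 m³
S = ΔV / (A × Δh) = 1.16 × 10^5 m³ / (2.694 × 10^7 m² × 26.8 m) = 1.607 × 10^-4

S ≈ 1.6 × 10^-4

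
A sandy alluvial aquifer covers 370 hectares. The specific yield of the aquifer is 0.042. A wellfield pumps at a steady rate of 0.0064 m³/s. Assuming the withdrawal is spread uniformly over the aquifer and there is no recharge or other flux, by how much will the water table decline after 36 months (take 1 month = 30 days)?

A = 370 hectares = 3.7 × 10^6 m²
Q = 0.0064 m³/s = 553 m³/d
t = 36 months = 1080 d
ΔV = Q × t = 553 m³/d × 1080 d = 5.972 × 10^5 m³
Δh = ΔV / (Sy × A) = 5.972 × 10^5 / (0.042 × 3.7 × 10^6) = 3.843 m

Δh ≈ 3.84 m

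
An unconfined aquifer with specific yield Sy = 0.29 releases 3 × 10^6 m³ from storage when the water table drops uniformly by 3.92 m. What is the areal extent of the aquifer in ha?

A = ΔV / (Sy × Δh) = 3 × 10^6 / (0.29 × 3.92) = 2.639 × 10^6 m²
A = 2.639 × 10^6 m² = 263.9 ha

A ≈ 264 ha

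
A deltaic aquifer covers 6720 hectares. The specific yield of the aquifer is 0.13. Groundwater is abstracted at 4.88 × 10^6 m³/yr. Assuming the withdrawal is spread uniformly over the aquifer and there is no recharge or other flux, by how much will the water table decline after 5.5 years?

Δh ≈ 3.07 m

A = 6720 hectares = 6.72 × 10^7 m²
Q = 4.88 × 10^6 m³/yr = 13370 m³/d
t = 5.5 years = 2008 d
ΔV = Q × t = 13370 m³/d × 2008 d = 2.684 × 10^7 m³
Δh = ΔV / (Sy × A) = 2.684 × 10^7 / (0.13 × 6.72 × 10^7) = 3.072 m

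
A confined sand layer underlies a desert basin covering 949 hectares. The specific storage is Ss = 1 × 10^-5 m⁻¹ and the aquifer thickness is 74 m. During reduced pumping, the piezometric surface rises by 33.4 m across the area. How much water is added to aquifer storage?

ΔV ≈ 2.35 × 10^5 m³

S = Ss × b = 1 × 10^-5 m⁻¹ × 74 m = 7.4 × 10^-4
A = 949 hectares = 9.49 × 10^6 m²
ΔV = S × A × Δh = 7.4 × 10^-4 × 9.49 × 10^6 m² × 33.4 m = 2.346 × 10^5 m³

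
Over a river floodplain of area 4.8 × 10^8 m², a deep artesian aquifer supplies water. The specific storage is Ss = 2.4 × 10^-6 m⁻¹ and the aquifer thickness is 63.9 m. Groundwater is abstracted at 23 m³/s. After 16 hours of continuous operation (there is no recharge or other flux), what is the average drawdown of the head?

S = Ss × b = 2.4 × 10^-6 m⁻¹ × 63.9 m = 1.534 × 10^-4
Q = 23 m³/s = 1.987 × 10^6 m³/d
t = 16 hours = 0.6667 d
ΔV = Q × t = 1.987 × 10^6 m³/d × 0.6667 d = 1.325 × 10^6 m³
Δh = ΔV / (S × A) = 1.325 × 10^6 / (1.534 × 10^-4 × 4.8 × 10^8) = 18 m

Δh ≈ 18 m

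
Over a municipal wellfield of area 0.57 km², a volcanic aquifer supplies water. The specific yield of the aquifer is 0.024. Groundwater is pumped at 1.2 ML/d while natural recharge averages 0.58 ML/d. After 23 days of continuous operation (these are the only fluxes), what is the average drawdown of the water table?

A = 0.57 km² = 5.7 × 10^5 m²
Net abstraction = 1.2 − 0.58 = 0.62 ML/d
Q_net = 0.62 ML/d = 620 m³/d
ΔV = Q × t = 620 m³/d × 23 d = 14260 m³
Δh = ΔV / (Sy × A) = 14260 / (0.024 × 5.7 × 10^5) = 1.042 m

Δh ≈ 1.04 m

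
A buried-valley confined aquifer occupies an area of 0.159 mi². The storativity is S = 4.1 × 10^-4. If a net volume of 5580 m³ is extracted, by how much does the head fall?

Δh ≈ 33 m

A = 0.159 mi² = 4.118 × 10^5 m²
Δh = ΔV / (S × A) = 5580 m³ / (4.1 × 10^-4 × 4.118 × 10^5 m²) = 33.05 m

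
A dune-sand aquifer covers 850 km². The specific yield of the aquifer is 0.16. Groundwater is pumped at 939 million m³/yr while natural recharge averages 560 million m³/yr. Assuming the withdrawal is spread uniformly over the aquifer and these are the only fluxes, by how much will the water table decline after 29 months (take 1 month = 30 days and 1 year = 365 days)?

A = 850 km² = 8.5 × 10^8 m²
Net abstraction = 939 − 560 = 379 million m³/yr
Q_net = 379 million m³/yr = 1.038 × 10^6 m³/d
t = 29 months = 870 d
ΔV = Q × t = 1.038 × 10^6 m³/d × 870 d = 9.034 × 10^8 m³
Δh = ΔV / (Sy × A) = 9.034 × 10^8 / (0.16 × 8.5 × 10^8) = 6.642 m

Δh ≈ 6.64 m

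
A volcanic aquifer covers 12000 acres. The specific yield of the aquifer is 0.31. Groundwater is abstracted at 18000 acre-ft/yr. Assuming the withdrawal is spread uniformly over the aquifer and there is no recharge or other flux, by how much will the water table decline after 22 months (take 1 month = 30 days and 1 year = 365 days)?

Δh ≈ 2.67 m

A = 12000 acres = 4.856 × 10^7 m²
Q = 18000 acre-ft/yr = 60830 m³/d
t = 22 months = 660 d
ΔV = Q × t = 60830 m³/d × 660 d = 4.015 × 10^7 m³
Δh = ΔV / (Sy × A) = 4.015 × 10^7 / (0.31 × 4.856 × 10^7) = 2.667 m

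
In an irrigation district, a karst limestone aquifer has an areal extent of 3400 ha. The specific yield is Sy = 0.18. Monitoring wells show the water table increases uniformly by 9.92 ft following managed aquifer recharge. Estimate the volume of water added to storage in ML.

A = 3400 ha = 3.4 × 10^7 m²
Δh = 9.92 ft = 3.024 m
ΔV = Sy × A × Δh = 0.18 × 3.4 × 10^7 m² × 3.024 m = 1.85 × 10^7 m³
ΔV = 1.85 × 10^7 m³ = 18500 ML

ΔV ≈ 18500 ML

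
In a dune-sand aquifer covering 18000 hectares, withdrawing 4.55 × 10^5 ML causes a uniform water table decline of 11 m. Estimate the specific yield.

A = 18000 hectares = 1.8 × 10^8 m²
ΔV = 4.55 × 10^5 ML = 4.55 × 10^8 m³
Sy = ΔV / (A × Δh) = 4.55 × 10^8 m³ / (1.8 × 10^8 m² × 11 m) = 0.2298

Sy ≈ 0.23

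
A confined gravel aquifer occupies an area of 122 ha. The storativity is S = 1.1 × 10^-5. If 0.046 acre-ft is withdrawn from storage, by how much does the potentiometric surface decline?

Δh ≈ 4.23 m

A = 122 ha = 1.22 × 10^6 m²
ΔV = 0.046 acre-ft = 56.74 m³
Δh = ΔV / (S × A) = 56.74 m³ / (1.1 × 10^-5 × 1.22 × 10^6 m²) = 4.228 m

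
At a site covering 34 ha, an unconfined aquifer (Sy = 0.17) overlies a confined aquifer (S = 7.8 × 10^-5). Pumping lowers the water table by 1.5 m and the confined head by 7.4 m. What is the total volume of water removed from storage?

ΔV ≈ 86900 m³

A = 34 ha = 3.4 × 10^5 m²
Unconfined: ΔV_u = Sy × A × Δh_u = 0.17 × 3.4 × 10^5 × 1.5 = 86700 m³
Confined: ΔV_c = S × A × Δh_c = 7.8 × 10^-5 × 3.4 × 10^5 × 7.4 = 196.2 m³
Total ΔV = 86700 + 196.2 = 86900 m³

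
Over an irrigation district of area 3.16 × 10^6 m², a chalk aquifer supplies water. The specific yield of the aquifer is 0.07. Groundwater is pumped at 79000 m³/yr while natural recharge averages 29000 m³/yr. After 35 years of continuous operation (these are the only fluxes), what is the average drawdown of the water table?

Net abstraction = 79000 − 29000 = 50000 m³/yr
Q_net = 50000 m³/yr = 137 m³/d
t = 35 years = 12780 d
ΔV = Q × t = 137 m³/d × 12780 d = 1.75 × 10^6 m³
Δh = ΔV / (Sy × A) = 1.75 × 10^6 / (0.07 × 3.16 × 10^6) = 7.911 m

Δh ≈ 7.91 m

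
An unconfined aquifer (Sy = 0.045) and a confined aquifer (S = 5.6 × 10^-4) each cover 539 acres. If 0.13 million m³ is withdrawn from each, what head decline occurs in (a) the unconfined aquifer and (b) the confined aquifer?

A = 539 acres = 2.181 × 10^6 m²
ΔV = 0.13 million m³ = 1.3 × 10^5 m³
Unconfined: Δh_u = ΔV/(Sy·A) = 1.3 × 10^5/(0.045 × 2.181 × 10^6) = 1.324 m
Confined: Δh_c = ΔV/(S·A) = 1.3 × 10^5/(5.6 × 10^-4 × 2.181 × 10^6) = 106.4 m

Δh_u ≈ 1.32 m; Δh_c ≈ 106 m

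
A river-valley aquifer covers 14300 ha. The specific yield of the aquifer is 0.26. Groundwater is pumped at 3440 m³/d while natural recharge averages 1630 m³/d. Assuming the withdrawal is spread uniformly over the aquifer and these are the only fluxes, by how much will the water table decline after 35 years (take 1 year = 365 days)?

A = 14300 ha = 1.43 × 10^8 m²
Net abstraction = 3440 − 1630 = 1810 m³/d
t = 35 years = 12780 d
ΔV = Q × t = 1810 m³/d × 12780 d = 2.312 × 10^7 m³
Δh = ΔV / (Sy × A) = 2.312 × 10^7 / (0.26 × 1.43 × 10^8) = 0.6219 m

Δh ≈ 0.622 m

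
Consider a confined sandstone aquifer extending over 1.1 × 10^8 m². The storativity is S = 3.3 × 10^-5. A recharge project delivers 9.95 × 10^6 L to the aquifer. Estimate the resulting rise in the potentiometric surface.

Δh ≈ 2.74 m

ΔV = 9.95 × 10^6 L = 9950 m³
Δh = ΔV / (S × A) = 9950 m³ / (3.3 × 10^-5 × 1.1 × 10^8 m²) = 2.741 m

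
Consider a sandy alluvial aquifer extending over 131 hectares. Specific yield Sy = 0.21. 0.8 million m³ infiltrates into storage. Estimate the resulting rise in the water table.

Δh ≈ 2.91 m

A = 131 hectares = 1.31 × 10^6 m²
ΔV = 0.8 million m³ = 8 × 10^5 m³
Δh = ΔV / (Sy × A) = 8 × 10^5 m³ / (0.21 × 1.31 × 10^6 m²) = 2.908 m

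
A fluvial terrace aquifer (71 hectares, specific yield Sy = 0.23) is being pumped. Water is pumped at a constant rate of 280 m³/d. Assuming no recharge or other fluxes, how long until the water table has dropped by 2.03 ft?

A = 71 hectares = 7.1 × 10^5 m²
Δh = 2.03 ft = 0.6187 m
ΔV = Sy × A × Δh = 0.23 × 7.1 × 10^5 × 0.6187 = 1.01 × 10^5 m³
t = ΔV / Q = 1.01 × 10^5 m³ / 280 m³/d = 360.9 d

t ≈ 361 days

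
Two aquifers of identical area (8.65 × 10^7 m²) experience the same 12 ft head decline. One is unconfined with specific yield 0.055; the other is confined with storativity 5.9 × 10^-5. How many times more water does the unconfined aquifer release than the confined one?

Δh = 12 ft = 3.658 m
Unconfined: ΔV_u = Sy × A × Δh = 0.055 × 8.65 × 10^7 × 3.658 = 1.74 × 10^7 m³
Confined: ΔV_c = S × A × Δh = 5.9 × 10^-5 × 8.65 × 10^7 × 3.658 = 18670 m³
Ratio = ΔV_u / ΔV_c = Sy / S = 0.055 / 5.9 × 10^-5 = 932.2

ΔV_u / ΔV_c ≈ 932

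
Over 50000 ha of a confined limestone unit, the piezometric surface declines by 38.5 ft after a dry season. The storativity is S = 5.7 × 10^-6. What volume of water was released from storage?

A = 50000 ha = 5 × 10^8 m²
Δh = 38.5 ft = 11.73 m
ΔV = S × A × Δh = 5.7 × 10^-6 × 5 × 10^8 m² × 11.73 m = 33440 m³

ΔV ≈ 33400 m³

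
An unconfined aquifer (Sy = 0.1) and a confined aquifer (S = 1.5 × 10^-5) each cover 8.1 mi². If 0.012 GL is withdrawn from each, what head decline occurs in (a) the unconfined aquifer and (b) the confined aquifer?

A = 8.1 mi² = 2.098 × 10^7 m²
ΔV = 0.012 GL = 12000 m³
Unconfined: Δh_u = ΔV/(Sy·A) = 12000/(0.1 × 2.098 × 10^7) = 0.00572 m
Confined: Δh_c = ΔV/(S·A) = 12000/(1.5 × 10^-5 × 2.098 × 10^7) = 38.13 m

Δh_u ≈ 0.00572 m; Δh_c ≈ 38.1 m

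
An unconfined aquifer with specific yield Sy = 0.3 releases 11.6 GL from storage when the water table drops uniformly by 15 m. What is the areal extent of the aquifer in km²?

A ≈ 2.58 km²

ΔV = 11.6 GL = 1.16 × 10^7 m³
A = ΔV / (Sy × Δh) = 1.16 × 10^7 / (0.3 × 15) = 2.578 × 10^6 m²
A = 2.578 × 10^6 m² = 2.578 km²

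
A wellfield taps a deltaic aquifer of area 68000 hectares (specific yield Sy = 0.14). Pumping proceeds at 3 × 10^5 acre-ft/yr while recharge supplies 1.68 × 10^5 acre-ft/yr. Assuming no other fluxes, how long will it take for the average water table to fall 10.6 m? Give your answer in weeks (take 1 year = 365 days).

A = 68000 hectares = 6.8 × 10^8 m²
ΔV = Sy × A × Δh = 0.14 × 6.8 × 10^8 × 10.6 = 1.009 × 10^9 m³
Net withdrawal = 3 × 10^5 − 1.68 × 10^5 = 1.32 × 10^5 acre-ft/yr = 4.461 × 10^5 m³/d
t = ΔV / Q = 1.009 × 10^9 m³ / 4.461 × 10^5 m³/d = 2262 d
t = 2262 d ≈ 323.2 weeks

t ≈ 323 weeks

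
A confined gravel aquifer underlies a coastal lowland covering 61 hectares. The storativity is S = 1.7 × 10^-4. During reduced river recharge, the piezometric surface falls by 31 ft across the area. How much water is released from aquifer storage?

ΔV ≈ 980 m³

A = 61 hectares = 6.1 × 10^5 m²
Δh = 31 ft = 9.449 m
ΔV = S × A × Δh = 1.7 × 10^-4 × 6.1 × 10^5 m² × 9.449 m = 979.8 m³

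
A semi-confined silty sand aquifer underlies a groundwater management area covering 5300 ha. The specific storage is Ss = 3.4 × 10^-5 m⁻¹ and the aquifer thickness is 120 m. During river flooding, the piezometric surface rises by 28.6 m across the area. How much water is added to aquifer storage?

ΔV ≈ 6.18 × 10^6 m³

S = Ss × b = 3.4 × 10^-5 m⁻¹ × 120 m = 4.08 × 10^-3
A = 5300 ha = 5.3 × 10^7 m²
ΔV = S × A × Δh = 0.00408 × 5.3 × 10^7 m² × 28.6 m = 6.184 × 10^6 m³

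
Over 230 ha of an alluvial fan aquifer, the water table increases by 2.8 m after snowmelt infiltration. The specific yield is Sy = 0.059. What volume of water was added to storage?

ΔV ≈ 3.8 × 10^5 m³

A = 230 ha = 2.3 × 10^6 m²
ΔV = Sy × A × Δh = 0.059 × 2.3 × 10^6 m² × 2.8 m = 3.8 × 10^5 m³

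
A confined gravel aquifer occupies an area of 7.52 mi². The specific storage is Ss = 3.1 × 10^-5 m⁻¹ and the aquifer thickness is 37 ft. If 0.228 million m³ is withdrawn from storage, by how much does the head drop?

Δh ≈ 33.5 m

b = 37 ft = 11.28 m
S = Ss × b = 3.1 × 10^-5 m⁻¹ × 11.28 m = 3.496 × 10^-4
A = 7.52 mi² = 1.948 × 10^7 m²
ΔV = 0.228 million m³ = 2.28 × 10^5 m³
Δh = ΔV / (S × A) = 2.28 × 10^5 m³ / (3.496 × 10^-4 × 1.948 × 10^7 m²) = 33.48 m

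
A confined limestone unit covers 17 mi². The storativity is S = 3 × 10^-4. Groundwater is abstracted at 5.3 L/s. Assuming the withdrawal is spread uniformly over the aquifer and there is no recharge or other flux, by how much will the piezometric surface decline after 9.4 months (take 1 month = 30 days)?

Δh ≈ 9.78 m

A = 17 mi² = 4.403 × 10^7 m²
Q = 5.3 L/s = 457.9 m³/d
t = 9.4 months = 282 d
ΔV = Q × t = 457.9 m³/d × 282 d = 1.291 × 10^5 m³
Δh = ΔV / (S × A) = 1.291 × 10^5 / (3 × 10^-4 × 4.403 × 10^7) = 9.776 m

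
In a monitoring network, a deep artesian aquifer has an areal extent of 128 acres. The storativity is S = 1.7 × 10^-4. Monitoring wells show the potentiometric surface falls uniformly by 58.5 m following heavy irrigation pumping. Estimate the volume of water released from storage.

A = 128 acres = 5.18 × 10^5 m²
ΔV = S × A × Δh = 1.7 × 10^-4 × 5.18 × 10^5 m² × 58.5 m = 5151 m³

ΔV ≈ 5150 m³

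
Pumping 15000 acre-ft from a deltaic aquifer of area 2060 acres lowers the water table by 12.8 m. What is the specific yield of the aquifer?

A = 2060 acres = 8.337 × 10^6 m²
ΔV = 15000 acre-ft = 1.85 × 10^7 m³
Sy = ΔV / (A × Δh) = 1.85 × 10^7 m³ / (8.337 × 10^6 m² × 12.8 m) = 0.1734

Sy ≈ 0.17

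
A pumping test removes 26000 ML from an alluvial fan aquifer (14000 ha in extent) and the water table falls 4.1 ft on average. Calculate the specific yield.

Sy ≈ 0.15

A = 14000 ha = 1.4 × 10^8 m²
Δh = 4.1 ft = 1.25 m
ΔV = 26000 ML = 2.6 × 10^7 m³
Sy = ΔV / (A × Δh) = 2.6 × 10^7 m³ / (1.4 × 10^8 m² × 1.25 m) = 0.1486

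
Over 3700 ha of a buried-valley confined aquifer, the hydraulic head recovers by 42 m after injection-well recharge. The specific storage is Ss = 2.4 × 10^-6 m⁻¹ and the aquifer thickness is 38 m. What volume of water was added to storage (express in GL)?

ΔV ≈ 0.142 GL

S = Ss × b = 2.4 × 10^-6 m⁻¹ × 38 m = 9.12 × 10^-5
A = 3700 ha = 3.7 × 10^7 m²
ΔV = S × A × Δh = 9.12 × 10^-5 × 3.7 × 10^7 m² × 42 m = 1.417 × 10^5 m³
ΔV = 1.417 × 10^5 m³ = 0.1417 GL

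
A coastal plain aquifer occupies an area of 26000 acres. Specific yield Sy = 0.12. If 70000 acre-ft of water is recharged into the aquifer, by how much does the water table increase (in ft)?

A = 26000 acres = 1.052 × 10^8 m²
ΔV = 70000 acre-ft = 8.634 × 10^7 m³
Δh = ΔV / (Sy × A) = 8.634 × 10^7 m³ / (0.12 × 1.052 × 10^8 m²) = 6.838 m
Δh = 6.838 m = 22.44 ft

Δh ≈ 22.4 ft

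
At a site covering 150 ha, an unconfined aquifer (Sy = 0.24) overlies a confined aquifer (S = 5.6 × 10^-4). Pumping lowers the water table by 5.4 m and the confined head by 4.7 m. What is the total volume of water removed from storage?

ΔV ≈ 1.95 × 10^6 m³

A = 150 ha = 1.5 × 10^6 m²
Unconfined: ΔV_u = Sy × A × Δh_u = 0.24 × 1.5 × 10^6 × 5.4 = 1.944 × 10^6 m³
Confined: ΔV_c = S × A × Δh_c = 5.6 × 10^-4 × 1.5 × 10^6 × 4.7 = 3948 m³
Total ΔV = 1.944 × 10^6 + 3948 = 1.948 × 10^6 m³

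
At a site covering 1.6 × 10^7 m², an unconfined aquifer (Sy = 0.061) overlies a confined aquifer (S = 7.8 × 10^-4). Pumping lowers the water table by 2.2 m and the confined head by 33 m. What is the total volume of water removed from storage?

Unconfined: ΔV_u = Sy × A × Δh_u = 0.061 × 1.6 × 10^7 × 2.2 = 2.147 × 10^6 m³
Confined: ΔV_c = S × A × Δh_c = 7.8 × 10^-4 × 1.6 × 10^7 × 33 = 4.118 × 10^5 m³
Total ΔV = 2.147 × 10^6 + 4.118 × 10^5 = 2.559 × 10^6 m³

ΔV ≈ 2.56 × 10^6 m³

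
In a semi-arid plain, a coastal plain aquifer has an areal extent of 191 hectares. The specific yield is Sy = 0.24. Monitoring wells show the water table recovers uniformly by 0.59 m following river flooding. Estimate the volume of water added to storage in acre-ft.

ΔV ≈ 219 acre-ft

A = 191 hectares = 1.91 × 10^6 m²
ΔV = Sy × A × Δh = 0.24 × 1.91 × 10^6 m² × 0.59 m = 2.705 × 10^5 m³
ΔV = 2.705 × 10^5 m³ = 219.3 acre-ft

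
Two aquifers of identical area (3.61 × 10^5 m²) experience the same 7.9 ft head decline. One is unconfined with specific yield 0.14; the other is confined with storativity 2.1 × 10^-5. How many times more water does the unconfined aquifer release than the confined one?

ΔV_u / ΔV_c ≈ 6670

Δh = 7.9 ft = 2.408 m
Unconfined: ΔV_u = Sy × A × Δh = 0.14 × 3.61 × 10^5 × 2.408 = 1.217 × 10^5 m³
Confined: ΔV_c = S × A × Δh = 2.1 × 10^-5 × 3.61 × 10^5 × 2.408 = 18.25 m³
Ratio = ΔV_u / ΔV_c = Sy / S = 0.14 / 2.1 × 10^-5 = 6667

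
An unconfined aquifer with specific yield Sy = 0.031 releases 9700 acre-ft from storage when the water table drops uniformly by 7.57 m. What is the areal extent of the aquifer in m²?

A ≈ 5.1 × 10^7 m²

ΔV = 9700 acre-ft = 1.196 × 10^7 m³
A = ΔV / (Sy × Δh) = 1.196 × 10^7 / (0.031 × 7.57) = 5.099 × 10^7 m²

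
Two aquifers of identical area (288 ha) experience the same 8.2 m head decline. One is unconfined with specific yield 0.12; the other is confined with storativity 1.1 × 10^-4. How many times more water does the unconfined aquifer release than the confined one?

A = 288 ha = 2.88 × 10^6 m²
Unconfined: ΔV_u = Sy × A × Δh = 0.12 × 2.88 × 10^6 × 8.2 = 2.834 × 10^6 m³
Confined: ΔV_c = S × A × Δh = 1.1 × 10^-4 × 2.88 × 10^6 × 8.2 = 2598 m³
Ratio = ΔV_u / ΔV_c = Sy / S = 0.12 / 1.1 × 10^-4 = 1091

ΔV_u / ΔV_c ≈ 1090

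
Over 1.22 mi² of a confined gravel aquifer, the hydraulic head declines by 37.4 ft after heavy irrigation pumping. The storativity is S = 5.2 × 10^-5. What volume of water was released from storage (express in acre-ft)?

ΔV ≈ 1.52 acre-ft

A = 1.22 mi² = 3.16 × 10^6 m²
Δh = 37.4 ft = 11.4 m
ΔV = S × A × Δh = 5.2 × 10^-5 × 3.16 × 10^6 m² × 11.4 m = 1873 m³
ΔV = 1873 m³ = 1.518 acre-ft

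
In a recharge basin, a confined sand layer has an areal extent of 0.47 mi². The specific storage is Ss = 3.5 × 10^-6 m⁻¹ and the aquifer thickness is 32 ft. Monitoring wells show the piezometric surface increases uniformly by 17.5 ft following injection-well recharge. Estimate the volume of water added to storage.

ΔV ≈ 222 m³

b = 32 ft = 9.754 m
S = Ss × b = 3.5 × 10^-6 m⁻¹ × 9.754 m = 3.414 × 10^-5
A = 0.47 mi² = 1.217 × 10^6 m²
Δh = 17.5 ft = 5.334 m
ΔV = S × A × Δh = 3.414 × 10^-5 × 1.217 × 10^6 m² × 5.334 m = 221.7 m³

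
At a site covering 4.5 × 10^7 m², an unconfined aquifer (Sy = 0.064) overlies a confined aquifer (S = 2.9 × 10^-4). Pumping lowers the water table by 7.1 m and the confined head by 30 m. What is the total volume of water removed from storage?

Unconfined: ΔV_u = Sy × A × Δh_u = 0.064 × 4.5 × 10^7 × 7.1 = 2.045 × 10^7 m³
Confined: ΔV_c = S × A × Δh_c = 2.9 × 10^-4 × 4.5 × 10^7 × 30 = 3.915 × 10^5 m³
Total ΔV = 2.045 × 10^7 + 3.915 × 10^5 = 2.084 × 10^7 m³

ΔV ≈ 2.08 × 10^7 m³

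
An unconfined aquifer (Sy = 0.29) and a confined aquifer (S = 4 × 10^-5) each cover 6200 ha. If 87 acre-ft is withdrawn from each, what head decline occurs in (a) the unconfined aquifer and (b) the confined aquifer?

Δh_u ≈ 0.00597 m; Δh_c ≈ 43.3 m

A = 6200 ha = 6.2 × 10^7 m²
ΔV = 87 acre-ft = 1.073 × 10^5 m³
Unconfined: Δh_u = ΔV/(Sy·A) = 1.073 × 10^5/(0.29 × 6.2 × 10^7) = 0.005968 m
Confined: Δh_c = ΔV/(S·A) = 1.073 × 10^5/(4 × 10^-5 × 6.2 × 10^7) = 43.27 m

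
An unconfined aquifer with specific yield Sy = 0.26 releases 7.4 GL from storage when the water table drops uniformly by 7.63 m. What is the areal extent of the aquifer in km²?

A ≈ 3.73 km²

ΔV = 7.4 GL = 7.4 × 10^6 m³
A = ΔV / (Sy × Δh) = 7.4 × 10^6 / (0.26 × 7.63) = 3.73 × 10^6 m²
A = 3.73 × 10^6 m² = 3.73 km²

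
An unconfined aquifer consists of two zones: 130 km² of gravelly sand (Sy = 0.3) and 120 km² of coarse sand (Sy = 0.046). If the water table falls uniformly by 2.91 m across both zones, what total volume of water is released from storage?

A₁ = 130 km² = 1.3 × 10^8 m²; A₂ = 120 km² = 1.2 × 10^8 m²
ΔV₁ = 0.3 × 1.3 × 10^8 × 2.91 = 1.135 × 10^8 m³
ΔV₂ = 0.046 × 1.2 × 10^8 × 2.91 = 1.606 × 10^7 m³
ΔV = ΔV₁ + ΔV₂ = 1.296 × 10^8 m³

ΔV ≈ 1.3 × 10^8 m³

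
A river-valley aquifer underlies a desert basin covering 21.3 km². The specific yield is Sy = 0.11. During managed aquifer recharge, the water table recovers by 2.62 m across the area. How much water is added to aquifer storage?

ΔV ≈ 6.14 × 10^6 m³

A = 21.3 km² = 2.13 × 10^7 m²
ΔV = Sy × A × Δh = 0.11 × 2.13 × 10^7 m² × 2.62 m = 6.139 × 10^6 m³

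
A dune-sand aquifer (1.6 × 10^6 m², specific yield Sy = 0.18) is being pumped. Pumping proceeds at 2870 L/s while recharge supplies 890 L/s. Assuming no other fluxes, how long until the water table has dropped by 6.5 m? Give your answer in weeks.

t ≈ 1.56 weeks

ΔV = Sy × A × Δh = 0.18 × 1.6 × 10^6 × 6.5 = 1.872 × 10^6 m³
Net withdrawal = 2870 − 890 = 1980 L/s = 1.711 × 10^5 m³/d
t = ΔV / Q = 1.872 × 10^6 m³ / 1.711 × 10^5 m³/d = 10.94 d
t = 10.94 d ≈ 1.563 weeks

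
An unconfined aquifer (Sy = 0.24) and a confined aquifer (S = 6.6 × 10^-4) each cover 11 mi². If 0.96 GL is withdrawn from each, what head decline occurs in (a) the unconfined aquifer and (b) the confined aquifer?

Δh_u ≈ 0.14 m; Δh_c ≈ 51.1 m

A = 11 mi² = 2.849 × 10^7 m²
ΔV = 0.96 GL = 9.6 × 10^5 m³
Unconfined: Δh_u = ΔV/(Sy·A) = 9.6 × 10^5/(0.24 × 2.849 × 10^7) = 0.1404 m
Confined: Δh_c = ΔV/(S·A) = 9.6 × 10^5/(6.6 × 10^-4 × 2.849 × 10^7) = 51.05 m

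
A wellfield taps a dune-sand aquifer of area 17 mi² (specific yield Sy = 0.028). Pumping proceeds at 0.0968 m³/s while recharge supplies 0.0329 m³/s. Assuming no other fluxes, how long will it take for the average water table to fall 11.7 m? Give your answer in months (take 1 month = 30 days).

A = 17 mi² = 4.403 × 10^7 m²
ΔV = Sy × A × Δh = 0.028 × 4.403 × 10^7 × 11.7 = 1.442 × 10^7 m³
Net withdrawal = 0.0968 − 0.0329 = 0.0639 m³/s = 5521 m³/d
t = ΔV / Q = 1.442 × 10^7 m³ / 5521 m³/d = 2613 d
t = 2613 d ≈ 87.09 months

t ≈ 87.1 months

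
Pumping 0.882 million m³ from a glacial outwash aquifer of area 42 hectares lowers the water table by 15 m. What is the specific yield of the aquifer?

Sy ≈ 0.14

A = 42 hectares = 4.2 × 10^5 m²
ΔV = 0.882 million m³ = 8.82 × 10^5 m³
Sy = ΔV / (A × Δh) = 8.82 × 10^5 m³ / (4.2 × 10^5 m² × 15 m) = 0.14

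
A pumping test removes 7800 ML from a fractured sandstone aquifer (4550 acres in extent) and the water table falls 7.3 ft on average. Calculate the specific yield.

Sy ≈ 0.19

A = 4550 acres = 1.841 × 10^7 m²
Δh = 7.3 ft = 2.225 m
ΔV = 7800 ML = 7.8 × 10^6 m³
Sy = ΔV / (A × Δh) = 7.8 × 10^6 m³ / (1.841 × 10^7 m² × 2.225 m) = 0.1904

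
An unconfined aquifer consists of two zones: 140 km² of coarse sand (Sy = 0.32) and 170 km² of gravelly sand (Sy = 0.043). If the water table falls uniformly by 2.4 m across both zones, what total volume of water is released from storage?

A₁ = 140 km² = 1.4 × 10^8 m²; A₂ = 170 km² = 1.7 × 10^8 m²
ΔV₁ = 0.32 × 1.4 × 10^8 × 2.4 = 1.075 × 10^8 m³
ΔV₂ = 0.043 × 1.7 × 10^8 × 2.4 = 1.754 × 10^7 m³
ΔV = ΔV₁ + ΔV₂ = 1.251 × 10^8 m³

ΔV ≈ 1.25 × 10^8 m³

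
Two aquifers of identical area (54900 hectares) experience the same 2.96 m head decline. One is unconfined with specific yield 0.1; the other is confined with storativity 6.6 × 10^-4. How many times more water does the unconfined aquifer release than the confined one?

A = 54900 hectares = 5.49 × 10^8 m²
Unconfined: ΔV_u = Sy × A × Δh = 0.1 × 5.49 × 10^8 × 2.96 = 1.625 × 10^8 m³
Confined: ΔV_c = S × A × Δh = 6.6 × 10^-4 × 5.49 × 10^8 × 2.96 = 1.073 × 10^6 m³
Ratio = ΔV_u / ΔV_c = Sy / S = 0.1 / 6.6 × 10^-4 = 151.5

ΔV_u / ΔV_c ≈ 152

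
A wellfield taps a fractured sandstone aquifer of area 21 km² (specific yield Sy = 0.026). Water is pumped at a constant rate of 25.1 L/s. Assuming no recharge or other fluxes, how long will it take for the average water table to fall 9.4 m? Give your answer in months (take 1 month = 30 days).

A = 21 km² = 2.1 × 10^7 m²
ΔV = Sy × A × Δh = 0.026 × 2.1 × 10^7 × 9.4 = 5.132 × 10^6 m³
Q = 25.1 L/s = 2169 m³/d
t = ΔV / Q = 5.132 × 10^6 m³ / 2169 m³/d = 2367 d
t = 2367 d ≈ 78.89 months

t ≈ 78.9 months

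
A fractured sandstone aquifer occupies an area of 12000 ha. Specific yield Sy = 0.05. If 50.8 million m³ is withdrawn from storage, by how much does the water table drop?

A = 12000 ha = 1.2 × 10^8 m²
ΔV = 50.8 million m³ = 5.08 × 10^7 m³
Δh = ΔV / (Sy × A) = 5.08 × 10^7 m³ / (0.05 × 1.2 × 10^8 m²) = 8.467 m

Δh ≈ 8.47 m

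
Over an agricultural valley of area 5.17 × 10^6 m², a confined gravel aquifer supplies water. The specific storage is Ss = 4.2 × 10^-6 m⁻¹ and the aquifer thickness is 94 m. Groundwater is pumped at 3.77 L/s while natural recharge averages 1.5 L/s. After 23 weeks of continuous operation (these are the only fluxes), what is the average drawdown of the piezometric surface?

Δh ≈ 15.5 m

S = Ss × b = 4.2 × 10^-6 m⁻¹ × 94 m = 3.948 × 10^-4
Net abstraction = 3.77 − 1.5 = 2.27 L/s
Q_net = 2.27 L/s = 196.1 m³/d
t = 23 weeks = 161 d
ΔV = Q × t = 196.1 m³/d × 161 d = 31580 m³
Δh = ΔV / (S × A) = 31580 / (3.948 × 10^-4 × 5.17 × 10^6) = 15.47 m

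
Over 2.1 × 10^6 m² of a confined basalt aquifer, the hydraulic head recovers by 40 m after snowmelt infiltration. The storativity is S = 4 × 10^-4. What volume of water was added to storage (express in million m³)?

ΔV ≈ 0.0336 million m³

ΔV = S × A × Δh = 4 × 10^-4 × 2.1 × 10^6 m² × 40 m = 33600 m³
ΔV = 33600 m³ = 0.0336 million m³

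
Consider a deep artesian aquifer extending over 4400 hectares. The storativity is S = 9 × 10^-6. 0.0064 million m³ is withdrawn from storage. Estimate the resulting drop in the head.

A = 4400 hectares = 4.4 × 10^7 m²
ΔV = 0.0064 million m³ = 6400 m³
Δh = ΔV / (S × A) = 6400 m³ / (9 × 10^-6 × 4.4 × 10^7 m²) = 16.16 m

Δh ≈ 16.2 m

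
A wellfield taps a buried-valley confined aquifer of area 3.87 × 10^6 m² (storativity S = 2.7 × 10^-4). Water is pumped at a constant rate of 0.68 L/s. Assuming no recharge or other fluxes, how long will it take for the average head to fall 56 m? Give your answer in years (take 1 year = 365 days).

ΔV = S × A × Δh = 2.7 × 10^-4 × 3.87 × 10^6 × 56 = 58510 m³
Q = 0.68 L/s = 58.75 m³/d
t = ΔV / Q = 58510 m³ / 58.75 m³/d = 996 d
t = 996 d ≈ 2.729 years

t ≈ 2.73 years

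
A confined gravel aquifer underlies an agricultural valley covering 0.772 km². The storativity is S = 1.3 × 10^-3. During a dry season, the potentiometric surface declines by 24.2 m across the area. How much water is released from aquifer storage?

A = 0.772 km² = 7.72 × 10^5 m²
ΔV = S × A × Δh = 0.0013 × 7.72 × 10^5 m² × 24.2 m = 24290 m³

ΔV ≈ 24300 m³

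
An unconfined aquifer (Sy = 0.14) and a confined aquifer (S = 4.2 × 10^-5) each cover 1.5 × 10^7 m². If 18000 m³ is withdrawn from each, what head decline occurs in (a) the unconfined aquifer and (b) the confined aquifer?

Unconfined: Δh_u = ΔV/(Sy·A) = 18000/(0.14 × 1.5 × 10^7) = 0.008571 m
Confined: Δh_c = ΔV/(S·A) = 18000/(4.2 × 10^-5 × 1.5 × 10^7) = 28.57 m

Δh_u ≈ 0.00857 m; Δh_c ≈ 28.6 m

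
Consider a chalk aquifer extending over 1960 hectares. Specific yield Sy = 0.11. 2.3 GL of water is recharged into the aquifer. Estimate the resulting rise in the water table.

Δh ≈ 1.07 m

A = 1960 hectares = 1.96 × 10^7 m²
ΔV = 2.3 GL = 2.3 × 10^6 m³
Δh = ΔV / (Sy × A) = 2.3 × 10^6 m³ / (0.11 × 1.96 × 10^7 m²) = 1.067 m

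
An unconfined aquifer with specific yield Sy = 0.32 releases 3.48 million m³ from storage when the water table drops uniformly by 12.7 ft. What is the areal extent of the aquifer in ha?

A ≈ 281 ha

Δh = 12.7 ft = 3.871 m
ΔV = 3.48 million m³ = 3.48 × 10^6 m³
A = ΔV / (Sy × Δh) = 3.48 × 10^6 / (0.32 × 3.871) = 2.809 × 10^6 m²
A = 2.809 × 10^6 m² = 280.9 ha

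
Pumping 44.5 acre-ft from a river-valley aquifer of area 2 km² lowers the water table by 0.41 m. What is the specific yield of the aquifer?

A = 2 km² = 2 × 10^6 m²
ΔV = 44.5 acre-ft = 54890 m³
Sy = ΔV / (A × Δh) = 54890 m³ / (2 × 10^6 m² × 0.41 m) = 0.06694

Sy ≈ 0.067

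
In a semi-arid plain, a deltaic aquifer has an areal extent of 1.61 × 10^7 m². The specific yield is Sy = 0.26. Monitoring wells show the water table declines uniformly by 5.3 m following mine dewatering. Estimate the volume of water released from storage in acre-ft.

ΔV = Sy × A × Δh = 0.26 × 1.61 × 10^7 m² × 5.3 m = 2.219 × 10^7 m³
ΔV = 2.219 × 10^7 m³ = 17990 acre-ft

ΔV ≈ 18000 acre-ft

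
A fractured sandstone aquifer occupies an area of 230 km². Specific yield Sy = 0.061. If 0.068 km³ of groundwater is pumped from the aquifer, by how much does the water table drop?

A = 230 km² = 2.3 × 10^8 m²
ΔV = 0.068 km³ = 6.8 × 10^7 m³
Δh = ΔV / (Sy × A) = 6.8 × 10^7 m³ / (0.061 × 2.3 × 10^8 m²) = 4.847 m

Δh ≈ 4.85 m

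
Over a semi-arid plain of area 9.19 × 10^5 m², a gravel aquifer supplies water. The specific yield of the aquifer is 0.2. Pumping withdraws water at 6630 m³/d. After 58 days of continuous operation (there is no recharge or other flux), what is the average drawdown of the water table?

ΔV = Q × t = 6630 m³/d × 58 d = 3.845 × 10^5 m³
Δh = ΔV / (Sy × A) = 3.845 × 10^5 / (0.2 × 9.19 × 10^5) = 2.092 m

Δh ≈ 2.09 m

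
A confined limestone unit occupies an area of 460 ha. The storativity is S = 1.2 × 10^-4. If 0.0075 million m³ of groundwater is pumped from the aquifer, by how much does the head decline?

Δh ≈ 13.6 m

A = 460 ha = 4.6 × 10^6 m²
ΔV = 0.0075 million m³ = 7500 m³
Δh = ΔV / (S × A) = 7500 m³ / (1.2 × 10^-4 × 4.6 × 10^6 m²) = 13.59 m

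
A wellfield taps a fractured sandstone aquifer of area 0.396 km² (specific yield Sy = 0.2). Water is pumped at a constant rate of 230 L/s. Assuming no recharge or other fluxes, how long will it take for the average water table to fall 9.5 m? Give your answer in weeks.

t ≈ 5.41 weeks

A = 0.396 km² = 3.96 × 10^5 m²
ΔV = Sy × A × Δh = 0.2 × 3.96 × 10^5 × 9.5 = 7.524 × 10^5 m³
Q = 230 L/s = 19870 m³/d
t = ΔV / Q = 7.524 × 10^5 m³ / 19870 m³/d = 37.86 d
t = 37.86 d ≈ 5.409 weeks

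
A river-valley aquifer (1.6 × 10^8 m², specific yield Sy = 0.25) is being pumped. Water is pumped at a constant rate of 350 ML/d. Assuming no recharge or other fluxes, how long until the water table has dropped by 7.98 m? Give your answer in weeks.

ΔV = Sy × A × Δh = 0.25 × 1.6 × 10^8 × 7.98 = 3.192 × 10^8 m³
Q = 350 ML/d = 3.5 × 10^5 m³/d
t = ΔV / Q = 3.192 × 10^8 m³ / 3.5 × 10^5 m³/d = 912 d
t = 912 d ≈ 130.3 weeks

t ≈ 130 weeks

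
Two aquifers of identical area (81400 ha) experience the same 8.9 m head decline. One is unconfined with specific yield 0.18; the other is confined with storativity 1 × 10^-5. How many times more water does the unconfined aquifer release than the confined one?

ΔV_u / ΔV_c ≈ 18000

A = 81400 ha = 8.14 × 10^8 m²
Unconfined: ΔV_u = Sy × A × Δh = 0.18 × 8.14 × 10^8 × 8.9 = 1.304 × 10^9 m³
Confined: ΔV_c = S × A × Δh = 1 × 10^-5 × 8.14 × 10^8 × 8.9 = 72450 m³
Ratio = ΔV_u / ΔV_c = Sy / S = 0.18 / 1 × 10^-5 = 18000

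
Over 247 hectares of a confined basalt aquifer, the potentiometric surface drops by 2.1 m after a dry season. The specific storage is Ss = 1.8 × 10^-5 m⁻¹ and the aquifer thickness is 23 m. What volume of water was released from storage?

S = Ss × b = 1.8 × 10^-5 m⁻¹ × 23 m = 4.14 × 10^-4
A = 247 hectares = 2.47 × 10^6 m²
ΔV = S × A × Δh = 4.14 × 10^-4 × 2.47 × 10^6 m² × 2.1 m = 2147 m³

ΔV ≈ 2150 m³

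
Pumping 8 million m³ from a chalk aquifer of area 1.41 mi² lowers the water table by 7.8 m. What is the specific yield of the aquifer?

Sy ≈ 0.28

A = 1.41 mi² = 3.652 × 10^6 m²
ΔV = 8 million m³ = 8 × 10^6 m³
Sy = ΔV / (A × Δh) = 8 × 10^6 m³ / (3.652 × 10^6 m² × 7.8 m) = 0.2809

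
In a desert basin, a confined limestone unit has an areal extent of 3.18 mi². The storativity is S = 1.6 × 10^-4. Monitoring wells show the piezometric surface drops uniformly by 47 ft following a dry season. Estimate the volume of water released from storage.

A = 3.18 mi² = 8.236 × 10^6 m²
Δh = 47 ft = 14.33 m
ΔV = S × A × Δh = 1.6 × 10^-4 × 8.236 × 10^6 m² × 14.33 m = 18880 m³

ΔV ≈ 18900 m³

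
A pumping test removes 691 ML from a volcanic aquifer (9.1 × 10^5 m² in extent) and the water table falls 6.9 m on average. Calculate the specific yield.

Sy ≈ 0.11

ΔV = 691 ML = 6.91 × 10^5 m³
Sy = ΔV / (A × Δh) = 6.91 × 10^5 m³ / (9.1 × 10^5 m² × 6.9 m) = 0.11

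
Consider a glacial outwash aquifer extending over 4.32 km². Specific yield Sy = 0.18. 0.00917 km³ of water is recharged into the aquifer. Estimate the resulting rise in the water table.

Δh ≈ 11.8 m

A = 4.32 km² = 4.32 × 10^6 m²
ΔV = 0.00917 km³ = 9.17 × 10^6 m³
Δh = ΔV / (Sy × A) = 9.17 × 10^6 m³ / (0.18 × 4.32 × 10^6 m²) = 11.79 m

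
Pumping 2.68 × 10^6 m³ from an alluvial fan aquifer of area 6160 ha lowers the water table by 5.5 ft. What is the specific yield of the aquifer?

A = 6160 ha = 6.16 × 10^7 m²
Δh = 5.5 ft = 1.676 m
Sy = ΔV / (A × Δh) = 2.68 × 10^6 m³ / (6.16 × 10^7 m² × 1.676 m) = 0.02595

Sy ≈ 0.026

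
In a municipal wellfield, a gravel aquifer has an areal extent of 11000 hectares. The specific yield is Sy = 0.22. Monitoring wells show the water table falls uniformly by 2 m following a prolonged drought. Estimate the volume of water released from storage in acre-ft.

ΔV ≈ 39200 acre-ft

A = 11000 hectares = 1.1 × 10^8 m²
ΔV = Sy × A × Δh = 0.22 × 1.1 × 10^8 m² × 2 m = 4.84 × 10^7 m³
ΔV = 4.84 × 10^7 m³ = 39240 acre-ft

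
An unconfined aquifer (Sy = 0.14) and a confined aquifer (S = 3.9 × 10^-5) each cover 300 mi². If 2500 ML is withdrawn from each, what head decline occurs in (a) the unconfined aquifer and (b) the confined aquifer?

Δh_u ≈ 0.023 m; Δh_c ≈ 82.5 m

A = 300 mi² = 7.77 × 10^8 m²
ΔV = 2500 ML = 2.5 × 10^6 m³
Unconfined: Δh_u = ΔV/(Sy·A) = 2.5 × 10^6/(0.14 × 7.77 × 10^8) = 0.02298 m
Confined: Δh_c = ΔV/(S·A) = 2.5 × 10^6/(3.9 × 10^-5 × 7.77 × 10^8) = 82.5 m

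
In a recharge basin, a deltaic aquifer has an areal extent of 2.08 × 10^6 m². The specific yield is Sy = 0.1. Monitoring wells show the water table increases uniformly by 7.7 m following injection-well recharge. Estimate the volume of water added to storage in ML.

ΔV ≈ 1600 ML

ΔV = Sy × A × Δh = 0.1 × 2.08 × 10^6 m² × 7.7 m = 1.602 × 10^6 m³
ΔV = 1.602 × 10^6 m³ = 1602 ML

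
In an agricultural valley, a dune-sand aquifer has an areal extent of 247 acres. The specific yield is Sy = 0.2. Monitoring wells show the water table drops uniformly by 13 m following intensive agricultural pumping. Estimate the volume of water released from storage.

ΔV ≈ 2.6 × 10^6 m³

A = 247 acres = 9.996 × 10^5 m²
ΔV = Sy × A × Δh = 0.2 × 9.996 × 10^5 m² × 13 m = 2.599 × 10^6 m³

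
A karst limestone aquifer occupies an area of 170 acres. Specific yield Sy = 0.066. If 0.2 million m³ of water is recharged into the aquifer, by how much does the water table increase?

Δh ≈ 4.4 m

A = 170 acres = 6.88 × 10^5 m²
ΔV = 0.2 million m³ = 2 × 10^5 m³
Δh = ΔV / (Sy × A) = 2 × 10^5 m³ / (0.066 × 6.88 × 10^5 m²) = 4.405 m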